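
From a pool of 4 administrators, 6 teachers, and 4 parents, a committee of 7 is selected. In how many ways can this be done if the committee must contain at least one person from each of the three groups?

3184

Unrestricted: C(14,7) = 3432 ways to pick any 7 of the 14.
Selections missing a whole group: no administrators → C(10,7) = 120; no teachers → C(8,7) = 8; no parents → C(10,7) = 120.
Add back selections omitting two groups (i.e. drawn from a single group): C(4,7) + C(6,7) + C(4,7) = 0.
By inclusion–exclusion: 3432 − 248 + 0 = 3184.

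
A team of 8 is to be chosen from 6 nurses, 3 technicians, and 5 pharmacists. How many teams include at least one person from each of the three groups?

Unrestricted: C(14,8) = 3003 ways to pick any 8 of the 14.
Selections missing a whole group: no nurses → C(8,8) = 1; no technicians → C(11,8) = 165; no pharmacists → C(9,8) = 9.
Add back selections omitting two groups (i.e. drawn from a single group): C(6,8) + C(3,8) + C(5,8) = 0.
By inclusion–exclusion: 3003 − 175 + 0 = 2828.

2828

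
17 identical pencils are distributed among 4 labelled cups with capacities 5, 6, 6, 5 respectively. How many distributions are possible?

By stars and bars, unrestricted non-negative solutions to x_1+…+x_4 = 17 number C(17+3,3) = 1140.
Subtract solutions that violate a single cap (substitute x_i' = x_i − (cap_i+1)): x_1 ≥ 6 gives C(14,3) = 364; x_2 ≥ 7 gives C(13,3) = 286; x_3 ≥ 7 gives C(13,3) = 286; x_4 ≥ 6 gives C(14,3) = 364. Together 1300.
Add back pairs where two caps are both exceeded: 35 + 35 + 56 + 20 + 35 + 35 = 216.
By inclusion–exclusion the count is 1140 − 1300 + 216 = 56.

56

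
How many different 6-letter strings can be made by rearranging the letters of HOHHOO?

Letter multiplicities in HOHHOO: H×3, O×3.
Dividing 6! = 720 by 3!·3! = 36 for the repeated letters gives 20.

20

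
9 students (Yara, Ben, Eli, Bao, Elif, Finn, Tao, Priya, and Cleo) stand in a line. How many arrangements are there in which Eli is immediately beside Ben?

Treat {Eli, Ben} as a single unit. There are 8 units to order, and the pair itself can be ordered 2 ways.
So the count is 2·(8)! = 80640.

80640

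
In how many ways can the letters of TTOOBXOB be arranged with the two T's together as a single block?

Treat the 2 copies of T as a single block. The multiset to arrange is then {TT, B, B, O, O, O, X}, 7 items in all.
That gives (7)!/(3!·2!) = 420 arrangements.

420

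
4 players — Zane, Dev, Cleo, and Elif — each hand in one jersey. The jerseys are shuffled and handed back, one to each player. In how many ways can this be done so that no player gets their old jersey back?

Count assignments avoiding every fixed point. For any j of the 4 players fixed to their old jersey, the other 4−j can be arranged in (4−j)! ways.
By inclusion–exclusion this is Σ_{j=0}^{4} (−1)^j C(4,j)·(4−j)!.
Computing: 24 − 24 + 12 − 4 + 1 = 9.

9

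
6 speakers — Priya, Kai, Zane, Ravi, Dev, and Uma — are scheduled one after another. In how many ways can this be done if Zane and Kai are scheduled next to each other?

Glue Zane and Kai into one block (2 internal orders), leaving 5 units to arrange in a row.
So the count is 2·(5)! = 240.

240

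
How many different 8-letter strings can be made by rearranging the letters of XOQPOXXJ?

Letter multiplicities in XOQPOXXJ: J×1, O×2, P×1, Q×1, X×3.
So there are 8! / (3!·2!) = 3360 distinguishable arrangements.

3360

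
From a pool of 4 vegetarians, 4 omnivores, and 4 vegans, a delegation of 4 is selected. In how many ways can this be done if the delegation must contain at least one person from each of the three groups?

288

With no constraint there are C(12,4) = 495 possible selections.
Subtract selections that omit an entire group: no vegetarians → C(8,4) = 70; no omnivores → C(8,4) = 70; no vegans → C(8,4) = 70.
Add back selections omitting two groups (i.e. drawn from a single group): C(4,4) + C(4,4) + C(4,4) = 3.
By inclusion–exclusion: 495 − 210 + 3 = 288.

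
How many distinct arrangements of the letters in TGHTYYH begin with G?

90

Fix G in the first position and arrange the remaining 6 letters.
Those 6 letters have H appearing twice, T appearing twice, and Y appearing twice, giving (6)!/(2!·2!·2!) = 90.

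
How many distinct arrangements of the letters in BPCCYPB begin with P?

180

With the first slot taken by P, it remains to arrange the other 6 letters (BCCYPB).
Those 6 letters have B appearing twice and C appearing twice, giving (6)!/(2!·2!) = 180.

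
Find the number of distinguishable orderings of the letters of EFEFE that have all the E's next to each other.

3

Treat the 3 copies of E as a single block. The multiset to arrange is then {EEE, F, F}, 3 items in all.
That gives (3)!/(2!) = 3 arrangements.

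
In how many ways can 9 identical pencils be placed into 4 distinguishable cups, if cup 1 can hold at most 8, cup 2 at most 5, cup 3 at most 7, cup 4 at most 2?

By stars and bars, unrestricted non-negative solutions to x_1+…+x_4 = 9 number C(9+3,3) = 220.
Subtract solutions that violate a single cap (substitute x_i' = x_i − (cap_i+1)): x_1 ≥ 9 gives C(3,3) = 1; x_2 ≥ 6 gives C(6,3) = 20; x_3 ≥ 8 gives C(4,3) = 4; x_4 ≥ 3 gives C(9,3) = 84. Together 109.
Add back pairs where two caps are both exceeded: 0 + 0 + 0 + 0 + 1 + 0 = 1.
By inclusion–exclusion the count is 220 − 109 + 1 = 112.

112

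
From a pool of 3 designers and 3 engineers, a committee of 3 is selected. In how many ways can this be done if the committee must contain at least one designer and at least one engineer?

Unrestricted: C(6,3) = 20 ways to pick any 3 of the 6.
Selections missing a whole group: no designers → C(3,3) = 1; no engineers → C(3,3) = 1.
Both groups omitted at once is impossible, so 20 − 2 = 18.

18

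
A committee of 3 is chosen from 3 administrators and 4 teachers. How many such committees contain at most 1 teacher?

Split by how many teachers are chosen (0 through 1).
Sum: C(4,0)·C(3,3) + C(4,1)·C(3,2) = 1 + 12 = 13.

13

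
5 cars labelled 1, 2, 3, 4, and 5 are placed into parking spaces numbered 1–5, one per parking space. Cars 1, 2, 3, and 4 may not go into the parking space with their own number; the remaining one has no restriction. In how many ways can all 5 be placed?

Let Aᵢ (for 1 ≤ i ≤ 4) be the placements that put car i in its forbidden parking space. Any j of these fix j positions, leaving (5−j)! ways to fill the rest, and there are C(4,j) ways to pick which j.
By inclusion–exclusion, the number of valid placements is Σ_{j=0}^{4} (−1)^j C(4,j)·(5−j)!.
Computing: 120 − 96 + 36 − 8 + 1 = 53.

53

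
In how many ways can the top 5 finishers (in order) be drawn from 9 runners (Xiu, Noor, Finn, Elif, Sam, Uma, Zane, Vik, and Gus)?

There are 9 choices for 1st place, 8 for 2nd, and so on down to 5 for position 5.
That gives 9 × 8 × 7 × 6 × 5 = 15120.

15120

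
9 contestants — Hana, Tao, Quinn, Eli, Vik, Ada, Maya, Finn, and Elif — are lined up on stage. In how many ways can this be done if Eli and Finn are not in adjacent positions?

Of the 9! = 362880 arrangements, those with Eli and Finn adjacent number 2 × 8! = 80640 (treat the pair as a block with 2 internal orders).
So 362880 − 80640 = 282240 arrangements keep them apart.

282240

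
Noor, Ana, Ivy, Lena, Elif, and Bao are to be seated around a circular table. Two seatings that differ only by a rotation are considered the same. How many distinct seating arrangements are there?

Around a circle, 6 distinct people have 6!/6 = (5)! = 120 rotationally distinct seatings.

120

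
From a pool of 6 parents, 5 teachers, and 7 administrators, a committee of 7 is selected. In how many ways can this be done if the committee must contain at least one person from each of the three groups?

28987

With no constraint there are C(18,7) = 31824 possible selections.
Subtract selections that omit an entire group: no parents → C(12,7) = 792; no teachers → C(13,7) = 1716; no administrators → C(11,7) = 330.
Add back selections omitting two groups (i.e. drawn from a single group): C(6,7) + C(5,7) + C(7,7) = 1.
By inclusion–exclusion: 31824 − 2838 + 1 = 28987.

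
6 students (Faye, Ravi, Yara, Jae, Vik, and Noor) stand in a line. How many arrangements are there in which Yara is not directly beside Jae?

There are 6! = 720 arrangements in all. If Yara and Jae are adjacent, merging them into one block gives 2·(5)! = 240 arrangements.
So 720 − 240 = 480 arrangements keep them apart.

480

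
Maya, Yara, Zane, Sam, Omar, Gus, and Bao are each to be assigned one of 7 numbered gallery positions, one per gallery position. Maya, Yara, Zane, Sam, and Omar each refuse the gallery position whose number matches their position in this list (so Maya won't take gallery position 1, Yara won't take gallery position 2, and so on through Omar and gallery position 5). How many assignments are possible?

2428

Let Aᵢ (for 1 ≤ i ≤ 5) be the placements that put person i in their forbidden gallery position. Any j of these fix j positions, leaving (7−j)! ways to fill the rest, and there are C(5,j) ways to pick which j.
By inclusion–exclusion, the number of valid placements is Σ_{j=0}^{5} (−1)^j C(5,j)·(7−j)!.
Computing: 5040 − 3600 + 1200 − 240 + 30 − 2 = 2428.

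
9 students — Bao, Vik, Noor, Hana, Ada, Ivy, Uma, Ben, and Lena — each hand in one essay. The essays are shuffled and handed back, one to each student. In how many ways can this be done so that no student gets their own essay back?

Count assignments avoiding every fixed point. For any j of the 9 students fixed to their own essay, the other 9−j can be arranged in (9−j)! ways.
By inclusion–exclusion this is Σ_{j=0}^{9} (−1)^j C(9,j)·(9−j)!.
Computing: 362880 − 362880 + 181440 − 60480 + 15120 − 3024 + 504 − 72 + 9 − 1 = 133496.

133496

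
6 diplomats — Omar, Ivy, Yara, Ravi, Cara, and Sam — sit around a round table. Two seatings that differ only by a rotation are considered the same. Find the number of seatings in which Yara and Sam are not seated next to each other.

Without the restriction there are (5)! = 120 seatings.
Seatings with Yara beside Sam: treat them as a block with 2 internal orders, giving 2 × (4)! = 48.
Subtracting, 120 − 48 = 72.

72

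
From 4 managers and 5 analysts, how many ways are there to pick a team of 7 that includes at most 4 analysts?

30

Split by how many analysts are chosen (0 through 4).
Sum: C(5,0)·C(4,7) + C(5,1)·C(4,6) + C(5,2)·C(4,5) + C(5,3)·C(4,4) + C(5,4)·C(4,3) = 0 + 0 + 0 + 10 + 20 = 30.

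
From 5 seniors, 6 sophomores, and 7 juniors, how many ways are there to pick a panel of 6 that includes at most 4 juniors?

18326

Split by how many juniors are chosen (0 through 4).
Sum: C(7,0)·C(11,6) + C(7,1)·C(11,5) + C(7,2)·C(11,4) + C(7,3)·C(11,3) + C(7,4)·C(11,2) = 462 + 3234 + 6930 + 5775 + 1925 = 18326.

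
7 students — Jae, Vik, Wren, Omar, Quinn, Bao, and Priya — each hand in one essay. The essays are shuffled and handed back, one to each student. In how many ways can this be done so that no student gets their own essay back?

1854

Let Aᵢ be the assignments in which student i gets their own essay. We want the size of the complement of A₁∪…∪A_7.
By inclusion–exclusion this is Σ_{j=0}^{7} (−1)^j C(7,j)·(7−j)!.
Computing: 5040 − 5040 + 2520 − 840 + 210 − 42 + 7 − 1 = 1854.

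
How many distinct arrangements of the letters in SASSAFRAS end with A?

Fix A in the last position and arrange the remaining 8 letters.
Those 8 letters have A appearing twice and S appearing 4 times, giving (8)!/(4!·2!) = 840.

840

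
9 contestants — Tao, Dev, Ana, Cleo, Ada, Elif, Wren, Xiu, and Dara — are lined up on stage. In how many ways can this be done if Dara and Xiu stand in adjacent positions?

80640

Treat {Dara, Xiu} as a single unit. There are 8 units to order, and the pair itself can be ordered 2 ways.
So the count is 2·(8)! = 80640.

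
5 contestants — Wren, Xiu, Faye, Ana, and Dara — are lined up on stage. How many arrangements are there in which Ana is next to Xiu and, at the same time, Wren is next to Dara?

24

Treat {Ana,Xiu} as one block (2 orders) and {Wren,Dara} as another (2 orders).
That leaves 3 units to arrange: 2 × 2 × 3! = 4 × 6 = 24.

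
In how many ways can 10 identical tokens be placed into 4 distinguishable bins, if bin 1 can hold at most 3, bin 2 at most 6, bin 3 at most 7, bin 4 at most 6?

Ignoring the caps, the number of non-negative solutions to x_1+…+x_4 = 10 is C(13,3) = 286.
Subtract solutions that violate a single cap (substitute x_i' = x_i − (cap_i+1)): x_1 ≥ 4 gives C(9,3) = 84; x_2 ≥ 7 gives C(6,3) = 20; x_3 ≥ 8 gives C(5,3) = 10; x_4 ≥ 7 gives C(6,3) = 20. Together 134.
No two caps can be exceeded simultaneously, so the pair terms are all 0.
By inclusion–exclusion the count is 286 − 134 + 0 = 152.

152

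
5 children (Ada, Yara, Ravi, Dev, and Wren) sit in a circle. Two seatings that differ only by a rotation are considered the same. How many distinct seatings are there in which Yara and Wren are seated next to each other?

Glue Yara and Wren into a block (2 internal orders). Seating 4 units around a circle gives (3)! arrangements.
So 2 × (3)! = 2 × 6 = 12.

12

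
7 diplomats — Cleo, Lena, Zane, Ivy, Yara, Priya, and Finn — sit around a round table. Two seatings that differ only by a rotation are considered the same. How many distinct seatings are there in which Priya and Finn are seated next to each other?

240

Glue Priya and Finn into a block (2 internal orders). Seating 6 units around a circle gives (5)! arrangements.
So 2 × (5)! = 2 × 120 = 240.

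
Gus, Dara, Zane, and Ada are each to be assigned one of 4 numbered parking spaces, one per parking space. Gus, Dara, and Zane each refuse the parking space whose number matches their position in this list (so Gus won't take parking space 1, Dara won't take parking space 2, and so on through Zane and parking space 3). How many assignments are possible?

Let Aᵢ (for i ∈ {1, 2, 3}) be the placements that put person i in their forbidden parking space. Any j of these fix j positions, leaving (4−j)! ways to fill the rest, and there are C(3,j) ways to pick which j.
By inclusion–exclusion, the number of valid placements is Σ_{j=0}^{3} (−1)^j C(3,j)·(4−j)!.
Computing: 24 − 18 + 6 − 1 = 11.

11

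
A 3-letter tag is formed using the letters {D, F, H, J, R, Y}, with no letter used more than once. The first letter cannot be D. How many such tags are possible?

The first letter has 6−1 = 5 choices (anything except D).
The remaining 2 letters are filled from the other 5 symbols without repetition: 5 × 4 = 20.
Total: 5 × 20 = 100.

100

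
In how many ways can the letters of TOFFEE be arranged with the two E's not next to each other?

120

There are 6!/(2!·2!) = 180 arrangements of TOFFEE in total.
Arrangements with the E's together: treat EE as one letter, giving (5)!/(2!) = 60.
Subtracting, 180 − 60 = 120 arrangements keep the E's apart.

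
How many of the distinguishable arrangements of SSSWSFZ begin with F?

30

With the first slot taken by F, it remains to arrange the other 6 letters (SSSWSZ).
Those 6 letters have S appearing 4 times, giving (6)!/(4!) = 30.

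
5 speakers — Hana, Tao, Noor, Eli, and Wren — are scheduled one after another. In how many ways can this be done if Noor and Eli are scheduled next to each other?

Glue Noor and Eli into one block (2 internal orders), leaving 4 units to arrange in a row.
That gives 2 × 4! = 2 × 24 = 48.

48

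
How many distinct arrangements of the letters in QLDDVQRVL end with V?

Fix V in the last position and arrange the remaining 8 letters.
Those 8 letters have D appearing twice, L appearing twice, and Q appearing twice, giving (8)!/(2!·2!·2!) = 5040.

5040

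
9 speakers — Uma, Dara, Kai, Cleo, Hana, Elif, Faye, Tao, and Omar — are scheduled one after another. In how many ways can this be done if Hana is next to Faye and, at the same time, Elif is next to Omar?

20160

Treat {Hana,Faye} as one block (2 orders) and {Elif,Omar} as another (2 orders).
That leaves 7 units to arrange: 2 × 2 × 7! = 4 × 5040 = 20160.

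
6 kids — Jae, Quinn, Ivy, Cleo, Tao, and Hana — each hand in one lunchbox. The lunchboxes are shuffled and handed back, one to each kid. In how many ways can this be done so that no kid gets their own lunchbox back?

Let Aᵢ be the assignments in which kid i gets their own lunchbox. We want the size of the complement of A₁∪…∪A_6.
By inclusion–exclusion this is Σ_{j=0}^{6} (−1)^j C(6,j)·(6−j)!.
Computing: 720 − 720 + 360 − 120 + 30 − 6 + 1 = 265.

265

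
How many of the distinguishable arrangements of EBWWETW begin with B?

60

Fix B in the first position and arrange the remaining 6 letters.
Those 6 letters have E appearing twice and W appearing 3 times, giving (6)!/(3!·2!) = 60.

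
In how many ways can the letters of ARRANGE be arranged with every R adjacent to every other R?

360

Treat the 2 copies of R as a single block. The multiset to arrange is then {RR, A, A, E, G, N}, 6 items in all.
That gives (6)!/(2!) = 360 arrangements.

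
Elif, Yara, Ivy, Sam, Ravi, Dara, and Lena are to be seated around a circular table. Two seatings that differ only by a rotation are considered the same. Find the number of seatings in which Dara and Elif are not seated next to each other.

All circular seatings of 7 people number (6)! = 720.
Those with Dara next to Elif: fuse the pair into one unit and seat 6 units around a circle — 2·(5)! = 240.
Subtracting, 720 − 240 = 480.

480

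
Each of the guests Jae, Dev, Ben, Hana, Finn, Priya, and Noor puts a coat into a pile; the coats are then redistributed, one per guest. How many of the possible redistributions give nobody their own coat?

This is the derangement count D_7: permutations of 7 items with no fixed point.
By inclusion–exclusion this is Σ_{j=0}^{7} (−1)^j C(7,j)·(7−j)!.
Computing: 5040 − 5040 + 2520 − 840 + 210 − 42 + 7 − 1 = 1854.

1854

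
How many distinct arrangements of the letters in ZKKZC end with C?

With the last slot taken by C, it remains to arrange the other 4 letters (ZKKZ).
Those 4 letters have K appearing twice and Z appearing twice, giving (4)!/(2!·2!) = 6.

6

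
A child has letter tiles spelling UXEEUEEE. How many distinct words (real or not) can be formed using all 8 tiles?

UXEEUEEE has 8 letters with E appearing 5 times and U appearing twice.
Dividing 8! = 40320 by 5!·2! = 240 for the repeated letters gives 168.

168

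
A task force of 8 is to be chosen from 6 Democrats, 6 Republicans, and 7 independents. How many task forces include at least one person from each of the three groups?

72513

With no constraint there are C(19,8) = 75582 possible selections.
Subtract selections that omit an entire group: no Democrats → C(13,8) = 1287; no Republicans → C(13,8) = 1287; no independents → C(12,8) = 495.
Add back selections omitting two groups (i.e. drawn from a single group): C(6,8) + C(6,8) + C(7,8) = 0.
By inclusion–exclusion: 75582 − 3069 + 0 = 72513.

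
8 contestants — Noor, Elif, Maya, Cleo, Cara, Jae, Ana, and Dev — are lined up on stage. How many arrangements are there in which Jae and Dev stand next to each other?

10080

Place the 6 others and the Jae-Dev pair as 7 objects in a line; the pair has 2 internal arrangements.
So the count is 2·(7)! = 10080.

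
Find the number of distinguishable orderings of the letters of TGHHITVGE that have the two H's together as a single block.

Treat the 2 copies of H as a single block. The multiset to arrange is then {HH, E, G, G, I, T, T, V}, 8 items in all.
That gives (8)!/(2!·2!) = 10080 arrangements.

10080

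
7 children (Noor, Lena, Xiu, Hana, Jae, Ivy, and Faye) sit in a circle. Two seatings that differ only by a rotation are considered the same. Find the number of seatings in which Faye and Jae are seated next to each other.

240

Glue Faye and Jae into a block (2 internal orders). Seating 6 units around a circle gives (5)! arrangements.
So 2 × (5)! = 2 × 120 = 240.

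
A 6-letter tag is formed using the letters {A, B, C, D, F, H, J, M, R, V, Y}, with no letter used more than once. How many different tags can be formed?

332640

With no repetition, fill the 6 letters in order: 11 choices, then 10, down to 6.
That product is 11 × 10 × 9 × 8 × 7 × 6 = 332640.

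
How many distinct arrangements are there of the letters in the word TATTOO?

Letter multiplicities in TATTOO: A×1, O×2, T×3.
So there are 6! / (3!·2!) = 60 distinguishable arrangements.

60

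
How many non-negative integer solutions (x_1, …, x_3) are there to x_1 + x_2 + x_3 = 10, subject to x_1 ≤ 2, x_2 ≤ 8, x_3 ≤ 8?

24

Without the upper bounds there are C(12,2) = 66 ways to split 10 among 3 variables.
Subtract solutions that violate a single cap (substitute x_i' = x_i − (cap_i+1)): x_1 ≥ 3 gives C(9,2) = 36; x_2 ≥ 9 gives C(3,2) = 3; x_3 ≥ 9 gives C(3,2) = 3. Together 42.
No two caps can be exceeded simultaneously, so the pair terms are all 0.
By inclusion–exclusion the count is 66 − 42 + 0 = 24.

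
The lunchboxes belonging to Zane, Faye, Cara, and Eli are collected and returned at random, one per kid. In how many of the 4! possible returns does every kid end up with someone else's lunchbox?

Let Aᵢ be the assignments in which kid i gets their own lunchbox. We want the size of the complement of A₁∪…∪A_4.
By inclusion–exclusion this is Σ_{j=0}^{4} (−1)^j C(4,j)·(4−j)!.
Computing: 24 − 24 + 12 − 4 + 1 = 9.

9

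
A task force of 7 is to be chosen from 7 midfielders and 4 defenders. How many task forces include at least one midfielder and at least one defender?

Unrestricted: C(11,7) = 330 ways to pick any 7 of the 11.
Selections missing a whole group: no midfielders → C(4,7) = 0; no defenders → C(7,7) = 1.
Both groups omitted at once is impossible, so 330 − 1 = 329.

329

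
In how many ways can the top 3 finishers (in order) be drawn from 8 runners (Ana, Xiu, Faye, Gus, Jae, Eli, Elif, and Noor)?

336

This is an ordered selection of 3 from 8: P(8,3).
That gives 8 × 7 × 6 = 336.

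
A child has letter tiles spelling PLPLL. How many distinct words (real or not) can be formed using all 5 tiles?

10

PLPLL has 5 letters with L appearing 3 times and P appearing twice.
Dividing 5! = 120 by 3!·2! = 12 for the repeated letters gives 10.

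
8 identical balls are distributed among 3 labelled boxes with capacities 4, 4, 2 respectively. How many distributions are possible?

Ignoring the caps, the number of non-negative solutions to x_1+…+x_3 = 8 is C(10,2) = 45.
Subtract solutions that violate a single cap (substitute x_i' = x_i − (cap_i+1)): x_1 ≥ 5 gives C(5,2) = 10; x_2 ≥ 5 gives C(5,2) = 10; x_3 ≥ 3 gives C(7,2) = 21. Together 41.
Add back pairs where two caps are both exceeded: 0 + 1 + 1 = 2.
By inclusion–exclusion the count is 45 − 41 + 2 = 6.

6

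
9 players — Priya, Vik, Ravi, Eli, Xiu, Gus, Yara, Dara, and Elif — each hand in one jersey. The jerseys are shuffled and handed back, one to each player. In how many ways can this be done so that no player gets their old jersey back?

This is the derangement count D_9: permutations of 9 items with no fixed point.
By inclusion–exclusion this is Σ_{j=0}^{9} (−1)^j C(9,j)·(9−j)!.
Computing: 362880 − 362880 + 181440 − 60480 + 15120 − 3024 + 504 − 72 + 9 − 1 = 133496.

133496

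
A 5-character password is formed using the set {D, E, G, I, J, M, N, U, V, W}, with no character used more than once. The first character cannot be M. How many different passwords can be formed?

27216

The first character has 10−1 = 9 choices (anything except M).
The remaining 4 characters are filled from the other 9 symbols without repetition: 9 × 8 × 7 × 6 = 3024.
Total: 9 × 3024 = 27216.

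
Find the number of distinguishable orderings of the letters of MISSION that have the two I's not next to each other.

900

There are 7!/(2!·2!) = 1260 arrangements of MISSION in total.
If the two I's are adjacent, glue them into one block, leaving 6 items to arrange: (6)!/(2!) = 360 ways.
Hence 1260 − 360 = 900.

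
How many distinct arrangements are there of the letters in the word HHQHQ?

HHQHQ has 5 letters with H appearing 3 times and Q appearing twice.
So there are 5! / (3!·2!) = 10 distinguishable arrangements.

10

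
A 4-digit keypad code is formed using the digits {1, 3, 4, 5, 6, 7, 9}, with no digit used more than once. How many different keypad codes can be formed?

840

With no repetition, fill the 4 digits in order: 7 choices, then 6, down to 4.
7 × 6 × 5 × 4 = 840.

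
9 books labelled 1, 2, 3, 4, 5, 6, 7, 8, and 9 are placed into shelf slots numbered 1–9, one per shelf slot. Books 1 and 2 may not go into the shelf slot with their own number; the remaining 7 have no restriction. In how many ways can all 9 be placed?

Let Aᵢ (for i ∈ {1, 2}) be the placements that put book i in its forbidden shelf slot. Any j of these fix j positions, leaving (9−j)! ways to fill the rest, and there are C(2,j) ways to pick which j.
By inclusion–exclusion, the number of valid placements is Σ_{j=0}^{2} (−1)^j C(2,j)·(9−j)!.
Computing: 362880 − 80640 + 5040 = 287280.

287280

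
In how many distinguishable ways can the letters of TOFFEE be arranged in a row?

The 6 letters of TOFFEE have repeats: E appearing twice and F appearing twice.
The number of distinct arrangements is 6!/(2!·2!) = 720/4 = 180.

180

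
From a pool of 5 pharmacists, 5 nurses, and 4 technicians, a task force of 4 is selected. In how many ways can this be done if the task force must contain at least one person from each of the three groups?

550

Total 4-person selections from all 14: C(14,4) = 1001.
Subtract selections that omit an entire group: no pharmacists → C(9,4) = 126; no nurses → C(9,4) = 126; no technicians → C(10,4) = 210.
Add back selections omitting two groups (i.e. drawn from a single group): C(5,4) + C(5,4) + C(4,4) = 11.
By inclusion–exclusion: 1001 − 462 + 11 = 550.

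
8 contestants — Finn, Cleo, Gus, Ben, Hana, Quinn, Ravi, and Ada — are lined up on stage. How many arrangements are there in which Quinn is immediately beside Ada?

Treat {Quinn, Ada} as a single unit. There are 7 units to order, and the pair itself can be ordered 2 ways.
That gives 2 × 7! = 2 × 5040 = 10080.

10080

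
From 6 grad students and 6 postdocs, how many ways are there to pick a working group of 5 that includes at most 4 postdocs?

Split by how many postdocs are chosen (0 through 4).
Sum: C(6,0)·C(6,5) + C(6,1)·C(6,4) + C(6,2)·C(6,3) + C(6,3)·C(6,2) + C(6,4)·C(6,1) = 6 + 90 + 300 + 300 + 90 = 786.

786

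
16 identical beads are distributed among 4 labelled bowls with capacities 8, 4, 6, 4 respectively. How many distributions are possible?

Without the upper bounds there are C(19,3) = 969 ways to split 16 among 4 bowls.
Subtract solutions that violate a single cap (substitute x_i' = x_i − (cap_i+1)): x_1 ≥ 9 gives C(10,3) = 120; x_2 ≥ 5 gives C(14,3) = 364; x_3 ≥ 7 gives C(12,3) = 220; x_4 ≥ 5 gives C(14,3) = 364. Together 1068.
Add back pairs where two caps are both exceeded: 10 + 1 + 10 + 35 + 84 + 35 = 175.
By inclusion–exclusion the count is 969 − 1068 + 175 = 76.

76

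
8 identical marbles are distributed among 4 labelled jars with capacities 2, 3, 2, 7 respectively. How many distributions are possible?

35

By stars and bars, unrestricted non-negative solutions to x_1+…+x_4 = 8 number C(8+3,3) = 165.
Subtract solutions that violate a single cap (substitute x_i' = x_i − (cap_i+1)): x_1 ≥ 3 gives C(8,3) = 56; x_2 ≥ 4 gives C(7,3) = 35; x_3 ≥ 3 gives C(8,3) = 56; x_4 ≥ 8 gives C(3,3) = 1. Together 148.
Add back pairs where two caps are both exceeded: 4 + 10 + 0 + 4 + 0 + 0 = 18.
By inclusion–exclusion the count is 165 − 148 + 18 = 35.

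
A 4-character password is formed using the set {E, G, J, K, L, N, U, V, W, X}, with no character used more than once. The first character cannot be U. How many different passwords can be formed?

4536

The first character has 10−1 = 9 choices (anything except U).
The remaining 3 characters are filled from the other 9 symbols without repetition: 9 × 8 × 7 = 504.
Total: 9 × 504 = 4536.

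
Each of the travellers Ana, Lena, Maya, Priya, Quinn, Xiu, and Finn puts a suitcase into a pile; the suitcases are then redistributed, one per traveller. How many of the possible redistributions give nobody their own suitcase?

Let Aᵢ be the assignments in which traveller i gets their own suitcase. We want the size of the complement of A₁∪…∪A_7.
By inclusion–exclusion this is Σ_{j=0}^{7} (−1)^j C(7,j)·(7−j)!.
Computing: 5040 − 5040 + 2520 − 840 + 210 − 42 + 7 − 1 = 1854.

1854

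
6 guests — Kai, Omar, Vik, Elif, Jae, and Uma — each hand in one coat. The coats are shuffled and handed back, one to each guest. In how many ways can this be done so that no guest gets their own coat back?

265

Let Aᵢ be the assignments in which guest i gets their own coat. We want the size of the complement of A₁∪…∪A_6.
By inclusion–exclusion this is Σ_{j=0}^{6} (−1)^j C(6,j)·(6−j)!.
Computing: 720 − 720 + 360 − 120 + 30 − 6 + 1 = 265.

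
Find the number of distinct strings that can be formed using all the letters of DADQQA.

Letter multiplicities in DADQQA: A×2, D×2, Q×2.
So there are 6! / (2!·2!·2!) = 90 distinguishable arrangements.

90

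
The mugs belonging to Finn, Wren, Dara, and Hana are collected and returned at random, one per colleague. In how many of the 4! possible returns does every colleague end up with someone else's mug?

9

This is the derangement count D_4: permutations of 4 items with no fixed point.
By inclusion–exclusion this is Σ_{j=0}^{4} (−1)^j C(4,j)·(4−j)!.
Computing: 24 − 24 + 12 − 4 + 1 = 9.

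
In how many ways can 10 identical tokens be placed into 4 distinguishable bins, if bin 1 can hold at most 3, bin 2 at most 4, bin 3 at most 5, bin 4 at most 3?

Without the upper bounds there are C(13,3) = 286 ways to split 10 among 4 bins.
Subtract solutions that violate a single cap (substitute x_i' = x_i − (cap_i+1)): x_1 ≥ 4 gives C(9,3) = 84; x_2 ≥ 5 gives C(8,3) = 56; x_3 ≥ 6 gives C(7,3) = 35; x_4 ≥ 4 gives C(9,3) = 84. Together 259.
Add back pairs where two caps are both exceeded: 4 + 1 + 10 + 0 + 4 + 1 = 20.
By inclusion–exclusion the count is 286 − 259 + 20 = 47.

47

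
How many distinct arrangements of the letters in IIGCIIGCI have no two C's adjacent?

There are 9!/(5!·2!·2!) = 756 arrangements of IIGCIIGCI in total.
If the two C's are adjacent, glue them into one block, leaving 8 items to arrange: (8)!/(5!·2!) = 168 ways.
Subtracting, 756 − 168 = 588 arrangements keep the C's apart.

588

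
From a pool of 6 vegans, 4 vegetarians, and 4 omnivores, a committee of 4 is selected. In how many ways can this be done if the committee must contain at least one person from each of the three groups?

528

With no constraint there are C(14,4) = 1001 possible selections.
Subtract selections that omit an entire group: no vegans → C(8,4) = 70; no vegetarians → C(10,4) = 210; no omnivores → C(10,4) = 210.
Add back selections omitting two groups (i.e. drawn from a single group): C(6,4) + C(4,4) + C(4,4) = 17.
By inclusion–exclusion: 1001 − 490 + 17 = 528.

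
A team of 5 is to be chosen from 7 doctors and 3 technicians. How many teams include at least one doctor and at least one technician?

231

Unrestricted: C(10,5) = 252 ways to pick any 5 of the 10.
Subtract selections that omit an entire group: no doctors → C(3,5) = 0; no technicians → C(7,5) = 21.
Both groups omitted at once is impossible, so 252 − 21 = 231.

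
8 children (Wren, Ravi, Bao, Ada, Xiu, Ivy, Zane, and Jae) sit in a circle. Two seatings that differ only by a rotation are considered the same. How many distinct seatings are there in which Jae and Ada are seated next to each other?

1440

Glue Jae and Ada into a block (2 internal orders). Seating 7 units around a circle gives (6)! arrangements.
So 2 × (6)! = 2 × 720 = 1440.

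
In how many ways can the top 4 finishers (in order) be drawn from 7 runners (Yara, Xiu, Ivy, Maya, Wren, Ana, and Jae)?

840

There are 7 choices for 1st place, 6 for 2nd, and so on down to 4 for position 4.
That gives 7 × 6 × 5 × 4 = 840.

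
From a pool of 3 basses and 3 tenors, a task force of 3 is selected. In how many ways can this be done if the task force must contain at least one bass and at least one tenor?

18

Total 3-person selections from all 6: C(6,3) = 20.
Subtract selections that omit an entire group: no basses → C(3,3) = 1; no tenors → C(3,3) = 1.
Both groups omitted at once is impossible, so 20 − 2 = 18.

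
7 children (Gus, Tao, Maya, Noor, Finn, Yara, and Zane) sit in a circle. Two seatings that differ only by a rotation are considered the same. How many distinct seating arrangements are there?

Seat Gus anywhere (absorbing the rotational symmetry), then permute the other 6: (6)! = 720.

720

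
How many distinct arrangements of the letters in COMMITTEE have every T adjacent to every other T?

Treat the 2 copies of T as a single block. The multiset to arrange is then {TT, C, E, E, I, M, M, O}, 8 items in all.
That gives (8)!/(2!·2!) = 10080 arrangements.

10080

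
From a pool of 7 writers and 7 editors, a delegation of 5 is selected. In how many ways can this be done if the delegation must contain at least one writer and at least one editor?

With no constraint there are C(14,5) = 2002 possible selections.
Selections missing a whole group: no writers → C(7,5) = 21; no editors → C(7,5) = 21.
Both groups omitted at once is impossible, so 2002 − 42 = 1960.

1960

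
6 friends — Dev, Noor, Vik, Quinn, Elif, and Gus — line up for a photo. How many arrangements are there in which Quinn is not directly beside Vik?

480

Of the 6! = 720 arrangements, those with Quinn and Vik adjacent number 2 × 5! = 240 (treat the pair as a block with 2 internal orders).
So 720 − 240 = 480 arrangements keep them apart.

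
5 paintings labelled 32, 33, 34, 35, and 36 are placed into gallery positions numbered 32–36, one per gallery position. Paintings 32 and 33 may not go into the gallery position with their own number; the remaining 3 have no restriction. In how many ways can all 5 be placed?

Let Aᵢ (for i ∈ {32, 33}) be the placements that put painting i in its forbidden gallery position. Any j of these fix j positions, leaving (5−j)! ways to fill the rest, and there are C(2,j) ways to pick which j.
By inclusion–exclusion, the number of valid placements is Σ_{j=0}^{2} (−1)^j C(2,j)·(5−j)!.
Computing: 120 − 48 + 6 = 78.

78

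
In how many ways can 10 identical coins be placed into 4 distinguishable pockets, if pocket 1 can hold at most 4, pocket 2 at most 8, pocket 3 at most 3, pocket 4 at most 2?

Without the upper bounds there are C(13,3) = 286 ways to split 10 among 4 pockets.
Subtract solutions that violate a single cap (substitute x_i' = x_i − (cap_i+1)): x_1 ≥ 5 gives C(8,3) = 56; x_2 ≥ 9 gives C(4,3) = 4; x_3 ≥ 4 gives C(9,3) = 84; x_4 ≥ 3 gives C(10,3) = 120. Together 264.
Add back pairs where two caps are both exceeded: 0 + 4 + 10 + 0 + 0 + 20 = 34.
By inclusion–exclusion the count is 286 − 264 + 34 = 56.

56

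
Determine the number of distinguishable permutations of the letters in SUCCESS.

The 7 letters of SUCCESS have repeats: C appearing twice and S appearing 3 times.
Dividing 7! = 5040 by 3!·2! = 12 for the repeated letters gives 420.

420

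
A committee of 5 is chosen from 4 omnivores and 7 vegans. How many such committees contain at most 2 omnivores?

371

Split by how many omnivores are chosen (0 through 2).
Sum: C(4,0)·C(7,5) + C(4,1)·C(7,4) + C(4,2)·C(7,3) = 21 + 140 + 210 = 371.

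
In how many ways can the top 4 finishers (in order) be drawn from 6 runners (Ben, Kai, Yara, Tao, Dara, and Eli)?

360

There are 6 choices for 1st place, 5 for 2nd, and so on down to 3 for position 4.
That gives 6 × 5 × 4 × 3 = 360.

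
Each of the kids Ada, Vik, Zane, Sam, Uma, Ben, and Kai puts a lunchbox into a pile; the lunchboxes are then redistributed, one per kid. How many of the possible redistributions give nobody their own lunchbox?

1854

This is the derangement count D_7: permutations of 7 items with no fixed point.
By inclusion–exclusion this is Σ_{j=0}^{7} (−1)^j C(7,j)·(7−j)!.
Computing: 5040 − 5040 + 2520 − 840 + 210 − 42 + 7 − 1 = 1854.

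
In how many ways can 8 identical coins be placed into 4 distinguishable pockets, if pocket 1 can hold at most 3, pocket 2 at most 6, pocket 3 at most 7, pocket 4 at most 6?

121

Without the upper bounds there are C(11,3) = 165 ways to split 8 among 4 pockets.
Subtract solutions that violate a single cap (substitute x_i' = x_i − (cap_i+1)): x_1 ≥ 4 gives C(7,3) = 35; x_2 ≥ 7 gives C(4,3) = 4; x_3 ≥ 8 gives C(3,3) = 1; x_4 ≥ 7 gives C(4,3) = 4. Together 44.
No two caps can be exceeded simultaneously, so the pair terms are all 0.
By inclusion–exclusion the count is 165 − 44 + 0 = 121.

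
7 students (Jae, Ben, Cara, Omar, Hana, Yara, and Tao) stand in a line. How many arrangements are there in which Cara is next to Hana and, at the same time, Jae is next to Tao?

480

Treat {Cara,Hana} as one block (2 orders) and {Jae,Tao} as another (2 orders).
That leaves 5 units to arrange: 2 × 2 × 5! = 4 × 120 = 480.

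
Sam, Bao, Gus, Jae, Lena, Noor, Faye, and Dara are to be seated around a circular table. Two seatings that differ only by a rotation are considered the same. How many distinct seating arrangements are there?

Fix one person's seat to break rotational symmetry; the remaining 7 people can be arranged in (7)! = 5040 ways.

5040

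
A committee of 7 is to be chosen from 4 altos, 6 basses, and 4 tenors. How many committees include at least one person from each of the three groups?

3184

With no constraint there are C(14,7) = 3432 possible selections.
Selections missing a whole group: no altos → C(10,7) = 120; no basses → C(8,7) = 8; no tenors → C(10,7) = 120.
Add back selections omitting two groups (i.e. drawn from a single group): C(4,7) + C(6,7) + C(4,7) = 0.
By inclusion–exclusion: 3432 − 248 + 0 = 3184.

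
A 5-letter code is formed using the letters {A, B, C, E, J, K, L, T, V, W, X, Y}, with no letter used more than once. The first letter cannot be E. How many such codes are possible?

87120

The first letter has 12−1 = 11 choices (anything except E).
The remaining 4 letters are filled from the other 11 symbols without repetition: 11 × 10 × 9 × 8 = 7920.
Total: 11 × 7920 = 87120.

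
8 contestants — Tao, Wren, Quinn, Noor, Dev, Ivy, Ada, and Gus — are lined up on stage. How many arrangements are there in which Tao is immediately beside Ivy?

Treat {Tao, Ivy} as a single unit. There are 7 units to order, and the pair itself can be ordered 2 ways.
So the count is 2·(7)! = 10080.

10080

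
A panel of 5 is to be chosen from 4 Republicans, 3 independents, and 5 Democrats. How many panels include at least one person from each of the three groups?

590

Total 5-person selections from all 12: C(12,5) = 792.
Selections missing a whole group: no Republicans → C(8,5) = 56; no independents → C(9,5) = 126; no Democrats → C(7,5) = 21.
Add back selections omitting two groups (i.e. drawn from a single group): C(4,5) + C(3,5) + C(5,5) = 1.
By inclusion–exclusion: 792 − 203 + 1 = 590.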